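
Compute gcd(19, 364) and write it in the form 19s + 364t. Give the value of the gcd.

Euclidean algorithm:
364 = 19·19 + 3
19 = 6·3 + 1
3 = 3·1 + 0
gcd(19, 364) = 1.
Back-substituting:
1 = 19 − 6·3
1 = −6·364 + 115·19
So 1 = (-6)·364 + (115)·19.

1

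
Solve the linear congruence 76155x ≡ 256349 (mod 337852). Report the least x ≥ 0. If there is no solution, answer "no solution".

66407

First find gcd(76155, 337852):
337852 = 4·76155 + 33232
76155 = 2·33232 + 9691
33232 = 3·9691 + 4159
9691 = 2·4159 + 1373
4159 = 3·1373 + 40
1373 = 34·40 + 13
40 = 3·13 + 1
13 = 13·1 + 0
gcd = 1, so a unique solution mod 337852 exists.
Back-substitute for the Bézout coefficients:
1 = 40 − 3·13
1 = −3·1373 + 103·40
1 = 103·4159 − 312·1373
1 = −312·9691 + 727·4159
1 = 727·33232 − 2493·9691
1 = −2493·76155 + 5713·33232
1 = 5713·337852 − 25345·76155
So 76155·(-25345) ≡ 1 (mod 337852), giving 76155⁻¹ ≡ 312507.
x ≡ 76155⁻¹·256349 ≡ 312507·256349 ≡ 66407 (mod 337852).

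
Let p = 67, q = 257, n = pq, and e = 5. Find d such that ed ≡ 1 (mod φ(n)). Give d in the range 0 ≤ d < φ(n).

13517

φ(n) = (p−1)(q−1) = 66·256 = 16896.
Need d with 5·d ≡ 1 (mod 16896). Apply the extended Euclidean algorithm:
16896 = 3379·5 + 1
5 = 5·1 + 0
Back-substitute:
1 = 16896 − 3379·5
So 5·(-3379) ≡ 1 (mod 16896), hence d ≡ -3379 ≡ 13517 (mod 16896).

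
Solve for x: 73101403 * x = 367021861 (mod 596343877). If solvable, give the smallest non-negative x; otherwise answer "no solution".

291369524

First find gcd(73101403, 596343877):
596343877 = 8×73101403 + 11532653
73101403 = 6×11532653 + 3905485
11532653 = 2×3905485 + 3721683
3905485 = 1×3721683 + 183802
3721683 = 20×183802 + 45643
183802 = 4×45643 + 1230
45643 = 37×1230 + 133
1230 = 9×133 + 33
133 = 4×33 + 1
33 = 33×1 + 0
gcd = 1, so a unique solution mod 596343877 exists.
Back-substitute for the Bézout coefficients:
1 = 133 − 4·33
1 = −4·1230 + 37·133
1 = 37·45643 − 1373·1230
1 = −1373·183802 + 5529·45643
1 = 5529·3721683 − 111953·183802
1 = −111953·3905485 + 117482·3721683
1 = 117482·11532653 − 346917·3905485
1 = −346917·73101403 + 2198984·11532653
1 = 2198984·596343877 − 17938789·73101403
So 73101403·(-17938789) ≡ 1 (mod 596343877), giving 73101403⁻¹ ≡ 578405088.
x ≡ 73101403⁻¹·367021861 ≡ 578405088·367021861 ≡ 291369524 (mod 596343877).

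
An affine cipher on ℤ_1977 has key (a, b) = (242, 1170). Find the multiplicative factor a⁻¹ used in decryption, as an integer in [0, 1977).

Apply the Euclidean algorithm to 1977 and 242:
1977 = 8*242 + 41
242 = 5*41 + 37
41 = 1*37 + 4
37 = 9*4 + 1
4 = 4*1 + 0
The gcd is 1. Working backward:
1 = 37 − 9·4
1 = −9·41 + 10·37
1 = 10·242 − 59·41
1 = −59·1977 + 482·242
So 242·482 ≡ 1 (mod 1977).

482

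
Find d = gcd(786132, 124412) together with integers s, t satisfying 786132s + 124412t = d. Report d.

4

Apply Euclid's algorithm to 786132 and 124412:
786132 = 6×124412 + 39660
124412 = 3×39660 + 5432
39660 = 7×5432 + 1636
5432 = 3×1636 + 524
1636 = 3×524 + 64
524 = 8×64 + 12
64 = 5×12 + 4
12 = 3×4 + 0
gcd(786132, 124412) = 4.
Working backward:
4 = 64 − 5·12
4 = −5·524 + 41·64
4 = 41·1636 − 128·524
4 = −128·5432 + 425·1636
4 = 425·39660 − 3103·5432
4 = −3103·124412 + 9734·39660
4 = 9734·786132 − 61507·124412
So 4 = (9734)·786132 + (-61507)·124412.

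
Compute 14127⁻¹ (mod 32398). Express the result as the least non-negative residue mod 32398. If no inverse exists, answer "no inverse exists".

Apply the Euclidean algorithm to 32398 and 14127:
32398 = 2×14127 + 4144
14127 = 3×4144 + 1695
4144 = 2×1695 + 754
1695 = 2×754 + 187
754 = 4×187 + 6
187 = 31×6 + 1
6 = 6×1 + 0
Since gcd(14127, 32398) = 1, back-substitute to write 1 as a combination:
1 = 187 − 31·6
1 = −31·754 + 125·187
1 = 125·1695 − 281·754
1 = −281·4144 + 687·1695
1 = 687·14127 − 2342·4144
1 = −2342·32398 + 5371·14127
So 14127·5371 ≡ 1 (mod 32398).

5371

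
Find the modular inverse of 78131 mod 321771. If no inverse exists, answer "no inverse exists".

177884

Extended Euclidean algorithm:
321771 = 4·78131 + 9247
78131 = 8·9247 + 4155
9247 = 2·4155 + 937
4155 = 4·937 + 407
937 = 2·407 + 123
407 = 3·123 + 38
123 = 3·38 + 9
38 = 4·9 + 2
9 = 4·2 + 1
2 = 2·1 + 0
The gcd is 1. Working backward:
1 = 9 − 4·2
1 = −4·38 + 17·9
1 = 17·123 − 55·38
1 = −55·407 + 182·123
1 = 182·937 − 419·407
1 = −419·4155 + 1858·937
1 = 1858·9247 − 4135·4155
1 = −4135·78131 + 34938·9247
1 = 34938·321771 − 143887·78131
Thus 78131·(-143887) ≡ 1 (mod 321771); reducing, -143887 mod 321771 = 177884.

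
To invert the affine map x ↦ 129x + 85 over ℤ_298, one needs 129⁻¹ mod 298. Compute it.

67

gcd(298, 129) by repeated division:
298 = 2·129 + 40
129 = 3·40 + 9
40 = 4·9 + 4
9 = 2·4 + 1
4 = 4·1 + 0
Since gcd(129, 298) = 1, back-substitute to write 1 as a combination:
1 = 9 − 2·4
1 = −2·40 + 9·9
1 = 9·129 − 29·40
1 = −29·298 + 67·129
So 129·67 ≡ 1 (mod 298).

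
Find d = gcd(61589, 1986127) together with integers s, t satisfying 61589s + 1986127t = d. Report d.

11

Repeated division:
1986127 = 32×61589 + 15279
61589 = 4×15279 + 473
15279 = 32×473 + 143
473 = 3×143 + 44
143 = 3×44 + 11
44 = 4×11 + 0
gcd(61589, 1986127) = 11.
Express as a combination:
11 = 143 − 3·44
11 = −3·473 + 10·143
11 = 10·15279 − 323·473
11 = −323·61589 + 1302·15279
11 = 1302·1986127 − 41987·61589
So 11 = (1302)·1986127 + (-41987)·61589.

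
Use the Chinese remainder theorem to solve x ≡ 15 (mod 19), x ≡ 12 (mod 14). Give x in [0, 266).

110

Write x = 15 + 19·k. Then 19·k ≡ 12 − 15 ≡ 11 (mod 14).
Need 19⁻¹ mod 14. Extended Euclid on (14, 5):
14 = 2×5 + 4
5 = 1×4 + 1
4 = 4×1 + 0
Back-substitute:
1 = 5 − 4
1 = −14 + 3·5
19⁻¹ ≡ 3 (mod 14), so k ≡ 3·11 ≡ 5 (mod 14).
x = 15 + 19·5 = 110.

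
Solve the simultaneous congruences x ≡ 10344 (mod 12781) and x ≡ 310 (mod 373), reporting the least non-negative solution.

4445351

Write x = 10344 + 12781·k. Then 12781·k ≡ 310 − 10344 ≡ 37 (mod 373).
Need 12781⁻¹ mod 373. Extended Euclid on (373, 99):
373 = 3*99 + 76
99 = 1*76 + 23
76 = 3*23 + 7
23 = 3*7 + 2
7 = 3*2 + 1
2 = 2*1 + 0
Back-substitute:
1 = 7 − 3·2
1 = −3·23 + 10·7
1 = 10·76 − 33·23
1 = −33·99 + 43·76
1 = 43·373 − 162·99
12781⁻¹ ≡ 211 (mod 373), so k ≡ 211·37 ≡ 347 (mod 373).
x = 10344 + 12781·347 = 4445351.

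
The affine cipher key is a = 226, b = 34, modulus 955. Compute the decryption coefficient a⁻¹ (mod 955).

131

gcd(955, 226) by repeated division:
955 = 4·226 + 51
226 = 4·51 + 22
51 = 2·22 + 7
22 = 3·7 + 1
7 = 7·1 + 0
The gcd is 1. Working backward:
1 = 22 − 3·7
1 = −3·51 + 7·22
1 = 7·226 − 31·51
1 = −31·955 + 131·226
So 226·131 ≡ 1 (mod 955).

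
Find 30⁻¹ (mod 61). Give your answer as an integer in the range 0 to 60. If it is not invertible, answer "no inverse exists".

59

Apply the Euclidean algorithm to 61 and 30:
61 = 2·30 + 1
30 = 30·1 + 0
gcd = 1, so the inverse exists. Back-substitute:
1 = 61 − 2·30
Thus 30·(-2) ≡ 1 (mod 61); reducing, -2 mod 61 = 59.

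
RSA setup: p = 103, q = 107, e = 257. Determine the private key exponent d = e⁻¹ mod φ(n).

φ(n) = (p−1)(q−1) = 102·106 = 10812.
Need d with 257·d ≡ 1 (mod 10812). Apply the extended Euclidean algorithm:
10812 = 42*257 + 18
257 = 14*18 + 5
18 = 3*5 + 3
5 = 1*3 + 2
3 = 1*2 + 1
2 = 2*1 + 0
Back-substitute:
1 = 3 − 2
1 = −5 + 2·3
1 = 2·18 − 7·5
1 = −7·257 + 100·18
1 = 100·10812 − 4207·257
So 257·(-4207) ≡ 1 (mod 10812), hence d ≡ -4207 ≡ 6605 (mod 10812).

6605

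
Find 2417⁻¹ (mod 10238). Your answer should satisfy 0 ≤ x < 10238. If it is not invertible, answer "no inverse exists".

4185

Extended Euclidean algorithm:
10238 = 4·2417 + 570
2417 = 4·570 + 137
570 = 4·137 + 22
137 = 6·22 + 5
22 = 4·5 + 2
5 = 2·2 + 1
2 = 2·1 + 0
The gcd is 1. Working backward:
1 = 5 − 2·2
1 = −2·22 + 9·5
1 = 9·137 − 56·22
1 = −56·570 + 233·137
1 = 233·2417 − 988·570
1 = −988·10238 + 4185·2417
So 2417·4185 ≡ 1 (mod 10238).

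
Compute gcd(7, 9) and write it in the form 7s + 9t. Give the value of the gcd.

Euclidean algorithm:
9 = 1×7 + 2
7 = 3×2 + 1
2 = 2×1 + 0
gcd(7, 9) = 1.
Express as a combination:
1 = 7 − 3·2
1 = −3·9 + 4·7
So 1 = (-3)·9 + (4)·7.

1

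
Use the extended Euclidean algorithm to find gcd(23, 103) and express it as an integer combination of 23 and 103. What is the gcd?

Euclidean algorithm:
103 = 4×23 + 11
23 = 2×11 + 1
11 = 11×1 + 0
gcd(23, 103) = 1.
Express as a combination:
1 = 23 − 2·11
1 = −2·103 + 9·23
So 1 = (-2)·103 + (9)·23.

1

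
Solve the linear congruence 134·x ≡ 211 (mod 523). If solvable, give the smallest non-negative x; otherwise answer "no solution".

First find gcd(134, 523):
523 = 3·134 + 121
134 = 1·121 + 13
121 = 9·13 + 4
13 = 3·4 + 1
4 = 4·1 + 0
gcd = 1, so a unique solution mod 523 exists.
Back-substitute for the Bézout coefficients:
1 = 13 − 3·4
1 = −3·121 + 28·13
1 = 28·134 − 31·121
1 = −31·523 + 121·134
So 134·(121) ≡ 1 (mod 523), giving 134⁻¹ ≡ 121.
x ≡ 134⁻¹·211 ≡ 121·211 ≡ 427 (mod 523).

427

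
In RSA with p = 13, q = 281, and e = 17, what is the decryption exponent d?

φ(n) = (p−1)(q−1) = 12·280 = 3360.
Need d with 17·d ≡ 1 (mod 3360). Apply the extended Euclidean algorithm:
3360 = 197·17 + 11
17 = 1·11 + 6
11 = 1·6 + 5
6 = 1·5 + 1
5 = 5·1 + 0
Back-substitute:
1 = 6 − 5
1 = −11 + 2·6
1 = 2·17 − 3·11
1 = −3·3360 + 593·17
So 17·593 ≡ 1 (mod 3360), hence d = 593.

593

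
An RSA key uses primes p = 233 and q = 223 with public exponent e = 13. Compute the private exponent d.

φ(n) = (p−1)(q−1) = 232·222 = 51504.
Need d with 13·d ≡ 1 (mod 51504). Apply the extended Euclidean algorithm:
51504 = 3961·13 + 11
13 = 1·11 + 2
11 = 5·2 + 1
2 = 2·1 + 0
Back-substitute:
1 = 11 − 5·2
1 = −5·13 + 6·11
1 = 6·51504 − 23771·13
So 13·(-23771) ≡ 1 (mod 51504), hence d ≡ -23771 ≡ 27733 (mod 51504).

27733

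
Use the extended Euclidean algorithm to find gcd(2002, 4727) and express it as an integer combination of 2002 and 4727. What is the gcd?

1

Euclidean algorithm:
4727 = 2×2002 + 723
2002 = 2×723 + 556
723 = 1×556 + 167
556 = 3×167 + 55
167 = 3×55 + 2
55 = 27×2 + 1
2 = 2×1 + 0
gcd(2002, 4727) = 1.
Working backward:
1 = 55 − 27·2
1 = −27·167 + 82·55
1 = 82·556 − 273·167
1 = −273·723 + 355·556
1 = 355·2002 − 983·723
1 = −983·4727 + 2321·2002
So 1 = (-983)·4727 + (2321)·2002.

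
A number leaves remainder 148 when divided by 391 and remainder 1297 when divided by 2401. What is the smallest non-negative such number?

872860

Write x = 148 + 391·k. Then 391·k ≡ 1297 − 148 ≡ 1149 (mod 2401).
Need 391⁻¹ mod 2401. Extended Euclid on (2401, 391):
2401 = 6×391 + 55
391 = 7×55 + 6
55 = 9×6 + 1
6 = 6×1 + 0
Back-substitute:
1 = 55 − 9·6
1 = −9·391 + 64·55
1 = 64·2401 − 393·391
391⁻¹ ≡ 2008 (mod 2401), so k ≡ 2008·1149 ≡ 2232 (mod 2401).
x = 148 + 391·2232 = 872860.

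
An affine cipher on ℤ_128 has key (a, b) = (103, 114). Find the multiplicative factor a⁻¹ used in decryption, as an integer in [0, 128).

87

Run Euclid on (128, 103):
128 = 1·103 + 25
103 = 4·25 + 3
25 = 8·3 + 1
3 = 3·1 + 0
gcd = 1, so the inverse exists. Back-substitute:
1 = 25 − 8·3
1 = −8·103 + 33·25
1 = 33·128 − 41·103
Thus 103·(-41) ≡ 1 (mod 128); reducing, -41 mod 128 = 87.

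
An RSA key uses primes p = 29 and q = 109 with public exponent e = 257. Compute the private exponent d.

353

φ(n) = (p−1)(q−1) = 28·108 = 3024.
Need d with 257·d ≡ 1 (mod 3024). Apply the extended Euclidean algorithm:
3024 = 11×257 + 197
257 = 1×197 + 60
197 = 3×60 + 17
60 = 3×17 + 9
17 = 1×9 + 8
9 = 1×8 + 1
8 = 8×1 + 0
Back-substitute:
1 = 9 − 8
1 = −17 + 2·9
1 = 2·60 − 7·17
1 = −7·197 + 23·60
1 = 23·257 − 30·197
1 = −30·3024 + 353·257
So 257·353 ≡ 1 (mod 3024), hence d = 353.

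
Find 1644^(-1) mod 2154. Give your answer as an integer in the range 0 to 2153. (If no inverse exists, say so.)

Euclidean algorithm on 2154, 1644:
2154 = 1*1644 + 510
1644 = 3*510 + 114
510 = 4*114 + 54
114 = 2*54 + 6
54 = 9*6 + 0
Since gcd = 6 > 1, 1644 is not a unit mod 2154.

no inverse exists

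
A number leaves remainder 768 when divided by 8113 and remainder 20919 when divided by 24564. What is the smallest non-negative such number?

21735495

Write x = 768 + 8113·k. Then 8113·k ≡ 20919 − 768 ≡ 20151 (mod 24564).
Need 8113⁻¹ mod 24564. Extended Euclid on (24564, 8113):
24564 = 3*8113 + 225
8113 = 36*225 + 13
225 = 17*13 + 4
13 = 3*4 + 1
4 = 4*1 + 0
Back-substitute:
1 = 13 − 3·4
1 = −3·225 + 52·13
1 = 52·8113 − 1875·225
1 = −1875·24564 + 5677·8113
8113⁻¹ ≡ 5677 (mod 24564), so k ≡ 5677·20151 ≡ 2679 (mod 24564).
x = 768 + 8113·2679 = 21735495.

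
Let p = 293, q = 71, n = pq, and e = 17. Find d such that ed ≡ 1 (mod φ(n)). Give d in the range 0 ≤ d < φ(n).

16833

φ(n) = (p−1)(q−1) = 292·70 = 20440.
Need d with 17·d ≡ 1 (mod 20440). Apply the extended Euclidean algorithm:
20440 = 1202·17 + 6
17 = 2·6 + 5
6 = 1·5 + 1
5 = 5·1 + 0
Back-substitute:
1 = 6 − 5
1 = −17 + 3·6
1 = 3·20440 − 3607·17
So 17·(-3607) ≡ 1 (mod 20440), hence d ≡ -3607 ≡ 16833 (mod 20440).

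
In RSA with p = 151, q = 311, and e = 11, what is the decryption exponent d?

29591

φ(n) = (p−1)(q−1) = 150·310 = 46500.
Need d with 11·d ≡ 1 (mod 46500). Apply the extended Euclidean algorithm:
46500 = 4227×11 + 3
11 = 3×3 + 2
3 = 1×2 + 1
2 = 2×1 + 0
Back-substitute:
1 = 3 − 2
1 = −11 + 4·3
1 = 4·46500 − 16909·11
So 11·(-16909) ≡ 1 (mod 46500), hence d ≡ -16909 ≡ 29591 (mod 46500).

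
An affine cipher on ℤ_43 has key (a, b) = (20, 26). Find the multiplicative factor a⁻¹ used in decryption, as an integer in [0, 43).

Apply the Euclidean algorithm to 43 and 20:
43 = 2·20 + 3
20 = 6·3 + 2
3 = 1·2 + 1
2 = 2·1 + 0
Since gcd(20, 43) = 1, back-substitute to write 1 as a combination:
1 = 3 − 2
1 = −20 + 7·3
1 = 7·43 − 15·20
So 20·(-15) ≡ 1 (mod 43), and -15 ≡ 28 (mod 43).

28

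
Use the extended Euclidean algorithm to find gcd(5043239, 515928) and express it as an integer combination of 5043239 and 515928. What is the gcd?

1

Repeated division:
5043239 = 9×515928 + 399887
515928 = 1×399887 + 116041
399887 = 3×116041 + 51764
116041 = 2×51764 + 12513
51764 = 4×12513 + 1712
12513 = 7×1712 + 529
1712 = 3×529 + 125
529 = 4×125 + 29
125 = 4×29 + 9
29 = 3×9 + 2
9 = 4×2 + 1
2 = 2×1 + 0
gcd(5043239, 515928) = 1.
Express as a combination:
1 = 9 − 4·2
1 = −4·29 + 13·9
1 = 13·125 − 56·29
1 = −56·529 + 237·125
1 = 237·1712 − 767·529
1 = −767·12513 + 5606·1712
1 = 5606·51764 − 23191·12513
1 = −23191·116041 + 51988·51764
1 = 51988·399887 − 179155·116041
1 = −179155·515928 + 231143·399887
1 = 231143·5043239 − 2259442·515928
So 1 = (231143)·5043239 + (-2259442)·515928.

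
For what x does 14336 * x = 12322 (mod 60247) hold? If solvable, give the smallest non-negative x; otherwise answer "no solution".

First find gcd(14336, 60247):
60247 = 4*14336 + 2903
14336 = 4*2903 + 2724
2903 = 1*2724 + 179
2724 = 15*179 + 39
179 = 4*39 + 23
39 = 1*23 + 16
23 = 1*16 + 7
16 = 2*7 + 2
7 = 3*2 + 1
2 = 2*1 + 0
gcd = 1, so a unique solution mod 60247 exists.
Back-substitute for the Bézout coefficients:
1 = 7 − 3·2
1 = −3·16 + 7·7
1 = 7·23 − 10·16
1 = −10·39 + 17·23
1 = 17·179 − 78·39
1 = −78·2724 + 1187·179
1 = 1187·2903 − 1265·2724
1 = −1265·14336 + 6247·2903
1 = 6247·60247 − 26253·14336
So 14336·(-26253) ≡ 1 (mod 60247), giving 14336⁻¹ ≡ 33994.
x ≡ 14336⁻¹·12322 ≡ 33994·12322 ≡ 36924 (mod 60247).

36924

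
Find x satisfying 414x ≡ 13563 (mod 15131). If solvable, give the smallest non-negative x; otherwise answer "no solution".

8914

First find gcd(414, 15131):
15131 = 36*414 + 227
414 = 1*227 + 187
227 = 1*187 + 40
187 = 4*40 + 27
40 = 1*27 + 13
27 = 2*13 + 1
13 = 13*1 + 0
gcd = 1, so a unique solution mod 15131 exists.
Back-substitute for the Bézout coefficients:
1 = 27 − 2·13
1 = −2·40 + 3·27
1 = 3·187 − 14·40
1 = −14·227 + 17·187
1 = 17·414 − 31·227
1 = −31·15131 + 1133·414
So 414·(1133) ≡ 1 (mod 15131), giving 414⁻¹ ≡ 1133.
x ≡ 414⁻¹·13563 ≡ 1133·13563 ≡ 8914 (mod 15131).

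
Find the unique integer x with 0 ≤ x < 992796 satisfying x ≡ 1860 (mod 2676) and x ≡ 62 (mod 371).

405936

Write x = 1860 + 2676·k. Then 2676·k ≡ 62 − 1860 ≡ 57 (mod 371).
Need 2676⁻¹ mod 371. Extended Euclid on (371, 79):
371 = 4·79 + 55
79 = 1·55 + 24
55 = 2·24 + 7
24 = 3·7 + 3
7 = 2·3 + 1
3 = 3·1 + 0
Back-substitute:
1 = 7 − 2·3
1 = −2·24 + 7·7
1 = 7·55 − 16·24
1 = −16·79 + 23·55
1 = 23·371 − 108·79
2676⁻¹ ≡ 263 (mod 371), so k ≡ 263·57 ≡ 151 (mod 371).
x = 1860 + 2676·151 = 405936.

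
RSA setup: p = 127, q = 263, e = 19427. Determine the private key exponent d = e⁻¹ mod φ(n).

8075

φ(n) = (p−1)(q−1) = 126·262 = 33012.
Need d with 19427·d ≡ 1 (mod 33012). Apply the extended Euclidean algorithm:
33012 = 1*19427 + 13585
19427 = 1*13585 + 5842
13585 = 2*5842 + 1901
5842 = 3*1901 + 139
1901 = 13*139 + 94
139 = 1*94 + 45
94 = 2*45 + 4
45 = 11*4 + 1
4 = 4*1 + 0
Back-substitute:
1 = 45 − 11·4
1 = −11·94 + 23·45
1 = 23·139 − 34·94
1 = −34·1901 + 465·139
1 = 465·5842 − 1429·1901
1 = −1429·13585 + 3323·5842
1 = 3323·19427 − 4752·13585
1 = −4752·33012 + 8075·19427
So 19427·8075 ≡ 1 (mod 33012), hence d = 8075.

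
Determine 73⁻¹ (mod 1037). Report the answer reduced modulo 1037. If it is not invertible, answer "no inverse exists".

Run Euclid on (1037, 73):
1037 = 14·73 + 15
73 = 4·15 + 13
15 = 1·13 + 2
13 = 6·2 + 1
2 = 2·1 + 0
gcd = 1, so the inverse exists. Back-substitute:
1 = 13 − 6·2
1 = −6·15 + 7·13
1 = 7·73 − 34·15
1 = −34·1037 + 483·73
So 73·483 ≡ 1 (mod 1037).

483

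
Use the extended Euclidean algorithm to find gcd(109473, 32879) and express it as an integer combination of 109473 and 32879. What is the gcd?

Euclidean algorithm:
109473 = 3×32879 + 10836
32879 = 3×10836 + 371
10836 = 29×371 + 77
371 = 4×77 + 63
77 = 1×63 + 14
63 = 4×14 + 7
14 = 2×7 + 0
gcd(109473, 32879) = 7.
Express as a combination:
7 = 63 − 4·14
7 = −4·77 + 5·63
7 = 5·371 − 24·77
7 = −24·10836 + 701·371
7 = 701·32879 − 2127·10836
7 = −2127·109473 + 7082·32879
So 7 = (-2127)·109473 + (7082)·32879.

7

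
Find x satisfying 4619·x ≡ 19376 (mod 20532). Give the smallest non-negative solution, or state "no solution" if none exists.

First find gcd(4619, 20532):
20532 = 4*4619 + 2056
4619 = 2*2056 + 507
2056 = 4*507 + 28
507 = 18*28 + 3
28 = 9*3 + 1
3 = 3*1 + 0
gcd = 1, so a unique solution mod 20532 exists.
Back-substitute for the Bézout coefficients:
1 = 28 − 9·3
1 = −9·507 + 163·28
1 = 163·2056 − 661·507
1 = −661·4619 + 1485·2056
1 = 1485·20532 − 6601·4619
So 4619·(-6601) ≡ 1 (mod 20532), giving 4619⁻¹ ≡ 13931.
x ≡ 4619⁻¹·19376 ≡ 13931·19376 ≡ 13384 (mod 20532).

13384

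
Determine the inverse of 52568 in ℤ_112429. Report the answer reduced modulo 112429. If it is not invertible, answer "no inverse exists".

Extended Euclidean algorithm:
112429 = 2*52568 + 7293
52568 = 7*7293 + 1517
7293 = 4*1517 + 1225
1517 = 1*1225 + 292
1225 = 4*292 + 57
292 = 5*57 + 7
57 = 8*7 + 1
7 = 7*1 + 0
gcd = 1, so the inverse exists. Back-substitute:
1 = 57 − 8·7
1 = −8·292 + 41·57
1 = 41·1225 − 172·292
1 = −172·1517 + 213·1225
1 = 213·7293 − 1024·1517
1 = −1024·52568 + 7381·7293
1 = 7381·112429 − 15786·52568
Hence 52568⁻¹ ≡ -15786 ≡ 96643 (mod 112429).

96643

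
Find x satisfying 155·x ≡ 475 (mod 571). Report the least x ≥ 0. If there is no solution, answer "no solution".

First find gcd(155, 571):
571 = 3*155 + 106
155 = 1*106 + 49
106 = 2*49 + 8
49 = 6*8 + 1
8 = 8*1 + 0
gcd = 1, so a unique solution mod 571 exists.
Back-substitute for the Bézout coefficients:
1 = 49 − 6·8
1 = −6·106 + 13·49
1 = 13·155 − 19·106
1 = −19·571 + 70·155
So 155·(70) ≡ 1 (mod 571), giving 155⁻¹ ≡ 70.
x ≡ 155⁻¹·475 ≡ 70·475 ≡ 132 (mod 571).

132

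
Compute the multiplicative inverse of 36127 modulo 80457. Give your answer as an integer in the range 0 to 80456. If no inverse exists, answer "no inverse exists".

no inverse exists

Euclidean algorithm on 80457, 36127:
80457 = 2·36127 + 8203
36127 = 4·8203 + 3315
8203 = 2·3315 + 1573
3315 = 2·1573 + 169
1573 = 9·169 + 52
169 = 3·52 + 13
52 = 4·13 + 0
Since gcd = 13 > 1, 36127 is not a unit mod 80457.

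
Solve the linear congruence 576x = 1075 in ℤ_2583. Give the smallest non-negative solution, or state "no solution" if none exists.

no solution

gcd(576, 2583):
2583 = 4*576 + 279
576 = 2*279 + 18
279 = 15*18 + 9
18 = 2*9 + 0
gcd = 9, but 9 ∤ 1075, so the congruence has no solution.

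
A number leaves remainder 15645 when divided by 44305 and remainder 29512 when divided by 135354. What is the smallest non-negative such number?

Write x = 15645 + 44305·k. Then 44305·k ≡ 29512 − 15645 ≡ 13867 (mod 135354).
Need 44305⁻¹ mod 135354. Extended Euclid on (135354, 44305):
135354 = 3×44305 + 2439
44305 = 18×2439 + 403
2439 = 6×403 + 21
403 = 19×21 + 4
21 = 5×4 + 1
4 = 4×1 + 0
Back-substitute:
1 = 21 − 5·4
1 = −5·403 + 96·21
1 = 96·2439 − 581·403
1 = −581·44305 + 10554·2439
1 = 10554·135354 − 32243·44305
44305⁻¹ ≡ 103111 (mod 135354), so k ≡ 103111·13867 ≡ 95935 (mod 135354).
x = 15645 + 44305·95935 = 4250415820.

4250415820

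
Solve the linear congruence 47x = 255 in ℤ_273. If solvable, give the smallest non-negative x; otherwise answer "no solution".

261

First find gcd(47, 273):
273 = 5×47 + 38
47 = 1×38 + 9
38 = 4×9 + 2
9 = 4×2 + 1
2 = 2×1 + 0
gcd = 1, so a unique solution mod 273 exists.
Back-substitute for the Bézout coefficients:
1 = 9 − 4·2
1 = −4·38 + 17·9
1 = 17·47 − 21·38
1 = −21·273 + 122·47
So 47·(122) ≡ 1 (mod 273), giving 47⁻¹ ≡ 122.
x ≡ 47⁻¹·255 ≡ 122·255 ≡ 261 (mod 273).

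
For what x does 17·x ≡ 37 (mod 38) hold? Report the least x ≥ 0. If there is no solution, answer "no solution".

First find gcd(17, 38):
38 = 2×17 + 4
17 = 4×4 + 1
4 = 4×1 + 0
gcd = 1, so a unique solution mod 38 exists.
Back-substitute for the Bézout coefficients:
1 = 17 − 4·4
1 = −4·38 + 9·17
So 17·(9) ≡ 1 (mod 38), giving 17⁻¹ ≡ 9.
x ≡ 17⁻¹·37 ≡ 9·37 ≡ 29 (mod 38).

29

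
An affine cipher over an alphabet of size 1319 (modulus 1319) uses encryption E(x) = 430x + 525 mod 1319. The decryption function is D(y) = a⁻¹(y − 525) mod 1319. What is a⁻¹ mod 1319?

Extended Euclidean algorithm:
1319 = 3×430 + 29
430 = 14×29 + 24
29 = 1×24 + 5
24 = 4×5 + 4
5 = 1×4 + 1
4 = 4×1 + 0
gcd = 1, so the inverse exists. Back-substitute:
1 = 5 − 4
1 = −24 + 5·5
1 = 5·29 − 6·24
1 = −6·430 + 89·29
1 = 89·1319 − 273·430
Hence 430⁻¹ ≡ -273 ≡ 1046 (mod 1319).

1046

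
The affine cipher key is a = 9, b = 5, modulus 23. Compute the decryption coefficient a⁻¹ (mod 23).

Run Euclid on (23, 9):
23 = 2·9 + 5
9 = 1·5 + 4
5 = 1·4 + 1
4 = 4·1 + 0
Since gcd(9, 23) = 1, back-substitute to write 1 as a combination:
1 = 5 − 4
1 = −9 + 2·5
1 = 2·23 − 5·9
Hence 9⁻¹ ≡ -5 ≡ 18 (mod 23).

18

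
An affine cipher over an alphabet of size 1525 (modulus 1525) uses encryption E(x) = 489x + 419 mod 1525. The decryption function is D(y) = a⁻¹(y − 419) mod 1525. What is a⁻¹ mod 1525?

184

Apply the Euclidean algorithm to 1525 and 489:
1525 = 3*489 + 58
489 = 8*58 + 25
58 = 2*25 + 8
25 = 3*8 + 1
8 = 8*1 + 0
The gcd is 1. Working backward:
1 = 25 − 3·8
1 = −3·58 + 7·25
1 = 7·489 − 59·58
1 = −59·1525 + 184·489
So 489·184 ≡ 1 (mod 1525).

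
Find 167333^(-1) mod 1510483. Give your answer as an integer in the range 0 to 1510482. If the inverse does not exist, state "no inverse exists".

87208

Extended Euclidean algorithm:
1510483 = 9*167333 + 4486
167333 = 37*4486 + 1351
4486 = 3*1351 + 433
1351 = 3*433 + 52
433 = 8*52 + 17
52 = 3*17 + 1
17 = 17*1 + 0
Since gcd(167333, 1510483) = 1, back-substitute to write 1 as a combination:
1 = 52 − 3·17
1 = −3·433 + 25·52
1 = 25·1351 − 78·433
1 = −78·4486 + 259·1351
1 = 259·167333 − 9661·4486
1 = −9661·1510483 + 87208·167333
So 167333·87208 ≡ 1 (mod 1510483).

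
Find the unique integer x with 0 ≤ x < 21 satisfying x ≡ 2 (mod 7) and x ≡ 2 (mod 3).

Write x = 2 + 7·k. Then 7·k ≡ 2 − 2 ≡ 0 (mod 3).
Need 7⁻¹ mod 3. Extended Euclid on (3, 1):
3 = 3*1 + 0
7⁻¹ ≡ 1 (mod 3), so k ≡ 1·0 ≡ 0 (mod 3).
x = 2 + 7·0 = 2.

2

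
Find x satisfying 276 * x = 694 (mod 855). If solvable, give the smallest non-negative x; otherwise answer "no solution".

gcd(276, 855):
855 = 3×276 + 27
276 = 10×27 + 6
27 = 4×6 + 3
6 = 2×3 + 0
gcd = 3, but 3 ∤ 694, so the congruence has no solution.

no solution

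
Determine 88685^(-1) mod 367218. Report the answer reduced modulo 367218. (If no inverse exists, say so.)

Run Euclid on (367218, 88685):
367218 = 4·88685 + 12478
88685 = 7·12478 + 1339
12478 = 9·1339 + 427
1339 = 3·427 + 58
427 = 7·58 + 21
58 = 2·21 + 16
21 = 1·16 + 5
16 = 3·5 + 1
5 = 5·1 + 0
The gcd is 1. Working backward:
1 = 16 − 3·5
1 = −3·21 + 4·16
1 = 4·58 − 11·21
1 = −11·427 + 81·58
1 = 81·1339 − 254·427
1 = −254·12478 + 2367·1339
1 = 2367·88685 − 16823·12478
1 = −16823·367218 + 69659·88685
So 88685·69659 ≡ 1 (mod 367218).

69659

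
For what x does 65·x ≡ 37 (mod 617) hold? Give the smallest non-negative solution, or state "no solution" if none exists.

First find gcd(65, 617):
617 = 9*65 + 32
65 = 2*32 + 1
32 = 32*1 + 0
gcd = 1, so a unique solution mod 617 exists.
Back-substitute for the Bézout coefficients:
1 = 65 − 2·32
1 = −2·617 + 19·65
So 65·(19) ≡ 1 (mod 617), giving 65⁻¹ ≡ 19.
x ≡ 65⁻¹·37 ≡ 19·37 ≡ 86 (mod 617).

86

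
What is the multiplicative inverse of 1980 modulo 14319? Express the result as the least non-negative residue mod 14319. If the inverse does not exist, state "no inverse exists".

no inverse exists

Euclidean algorithm on 14319, 1980:
14319 = 7*1980 + 459
1980 = 4*459 + 144
459 = 3*144 + 27
144 = 5*27 + 9
27 = 3*9 + 0
The gcd is 9, not 1, hence no inverse exists.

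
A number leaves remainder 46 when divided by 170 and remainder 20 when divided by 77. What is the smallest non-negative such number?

1406

Write x = 46 + 170·k. Then 170·k ≡ 20 − 46 ≡ 51 (mod 77).
Need 170⁻¹ mod 77. Extended Euclid on (77, 16):
77 = 4·16 + 13
16 = 1·13 + 3
13 = 4·3 + 1
3 = 3·1 + 0
Back-substitute:
1 = 13 − 4·3
1 = −4·16 + 5·13
1 = 5·77 − 24·16
170⁻¹ ≡ 53 (mod 77), so k ≡ 53·51 ≡ 8 (mod 77).
x = 46 + 170·8 = 1406.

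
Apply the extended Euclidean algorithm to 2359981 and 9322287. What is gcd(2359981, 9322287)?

Repeated division:
9322287 = 3*2359981 + 2242344
2359981 = 1*2242344 + 117637
2242344 = 19*117637 + 7241
117637 = 16*7241 + 1781
7241 = 4*1781 + 117
1781 = 15*117 + 26
117 = 4*26 + 13
26 = 2*13 + 0
gcd(2359981, 9322287) = 13.
Back-substituting:
13 = 117 − 4·26
13 = −4·1781 + 61·117
13 = 61·7241 − 248·1781
13 = −248·117637 + 4029·7241
13 = 4029·2242344 − 76799·117637
13 = −76799·2359981 + 80828·2242344
13 = 80828·9322287 − 319283·2359981
So 13 = (80828)·9322287 + (-319283)·2359981.

13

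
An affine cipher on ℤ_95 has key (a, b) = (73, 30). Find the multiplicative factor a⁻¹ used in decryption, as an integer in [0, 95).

Extended Euclidean algorithm:
95 = 1×73 + 22
73 = 3×22 + 7
22 = 3×7 + 1
7 = 7×1 + 0
gcd = 1, so the inverse exists. Back-substitute:
1 = 22 − 3·7
1 = −3·73 + 10·22
1 = 10·95 − 13·73
So 73·(-13) ≡ 1 (mod 95), and -13 ≡ 82 (mod 95).

82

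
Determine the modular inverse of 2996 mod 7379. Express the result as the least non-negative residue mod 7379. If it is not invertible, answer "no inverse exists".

3756

Apply the Euclidean algorithm to 7379 and 2996:
7379 = 2×2996 + 1387
2996 = 2×1387 + 222
1387 = 6×222 + 55
222 = 4×55 + 2
55 = 27×2 + 1
2 = 2×1 + 0
The gcd is 1. Working backward:
1 = 55 − 27·2
1 = −27·222 + 109·55
1 = 109·1387 − 681·222
1 = −681·2996 + 1471·1387
1 = 1471·7379 − 3623·2996
So 2996·(-3623) ≡ 1 (mod 7379), and -3623 ≡ 3756 (mod 7379).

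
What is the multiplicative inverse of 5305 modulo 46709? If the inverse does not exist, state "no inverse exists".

Extended Euclidean algorithm:
46709 = 8*5305 + 4269
5305 = 1*4269 + 1036
4269 = 4*1036 + 125
1036 = 8*125 + 36
125 = 3*36 + 17
36 = 2*17 + 2
17 = 8*2 + 1
2 = 2*1 + 0
Since gcd(5305, 46709) = 1, back-substitute to write 1 as a combination:
1 = 17 − 8·2
1 = −8·36 + 17·17
1 = 17·125 − 59·36
1 = −59·1036 + 489·125
1 = 489·4269 − 2015·1036
1 = −2015·5305 + 2504·4269
1 = 2504·46709 − 22047·5305
Thus 5305·(-22047) ≡ 1 (mod 46709); reducing, -22047 mod 46709 = 24662.

24662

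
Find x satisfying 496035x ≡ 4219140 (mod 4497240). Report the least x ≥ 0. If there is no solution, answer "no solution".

57444

First find gcd(496035, 4497240):
4497240 = 9×496035 + 32925
496035 = 15×32925 + 2160
32925 = 15×2160 + 525
2160 = 4×525 + 60
525 = 8×60 + 45
60 = 1×45 + 15
45 = 3×15 + 0
gcd = 15 and 15 | 4219140, so solutions exist. Divide through by 15: 33069x ≡ 281276 (mod 299816).
Now find 33069⁻¹ mod 299816:
299816 = 9*33069 + 2195
33069 = 15*2195 + 144
2195 = 15*144 + 35
144 = 4*35 + 4
35 = 8*4 + 3
4 = 1*3 + 1
3 = 3*1 + 0
Back-substitute:
1 = 4 − 3
1 = −35 + 9·4
1 = 9·144 − 37·35
1 = −37·2195 + 564·144
1 = 564·33069 − 8497·2195
1 = −8497·299816 + 77037·33069
So 33069⁻¹ ≡ 77037 (mod 299816).
Then x ≡ 77037·281276 ≡ 57444 (mod 299816); the smallest non-negative solution is x = 57444.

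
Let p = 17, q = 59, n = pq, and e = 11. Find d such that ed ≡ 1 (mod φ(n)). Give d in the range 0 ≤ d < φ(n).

φ(n) = (p−1)(q−1) = 16·58 = 928.
Need d with 11·d ≡ 1 (mod 928). Apply the extended Euclidean algorithm:
928 = 84×11 + 4
11 = 2×4 + 3
4 = 1×3 + 1
3 = 3×1 + 0
Back-substitute:
1 = 4 − 3
1 = −11 + 3·4
1 = 3·928 − 253·11
So 11·(-253) ≡ 1 (mod 928), hence d ≡ -253 ≡ 675 (mod 928).

675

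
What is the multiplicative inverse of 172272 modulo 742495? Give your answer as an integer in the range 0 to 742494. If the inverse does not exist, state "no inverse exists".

Run Euclid on (742495, 172272):
742495 = 4*172272 + 53407
172272 = 3*53407 + 12051
53407 = 4*12051 + 5203
12051 = 2*5203 + 1645
5203 = 3*1645 + 268
1645 = 6*268 + 37
268 = 7*37 + 9
37 = 4*9 + 1
9 = 9*1 + 0
gcd = 1, so the inverse exists. Back-substitute:
1 = 37 − 4·9
1 = −4·268 + 29·37
1 = 29·1645 − 178·268
1 = −178·5203 + 563·1645
1 = 563·12051 − 1304·5203
1 = −1304·53407 + 5779·12051
1 = 5779·172272 − 18641·53407
1 = −18641·742495 + 80343·172272
So 172272·80343 ≡ 1 (mod 742495).

80343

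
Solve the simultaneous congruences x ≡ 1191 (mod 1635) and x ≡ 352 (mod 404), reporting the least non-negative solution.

346176

Write x = 1191 + 1635·k. Then 1635·k ≡ 352 − 1191 ≡ 373 (mod 404).
Need 1635⁻¹ mod 404. Extended Euclid on (404, 19):
404 = 21*19 + 5
19 = 3*5 + 4
5 = 1*4 + 1
4 = 4*1 + 0
Back-substitute:
1 = 5 − 4
1 = −19 + 4·5
1 = 4·404 − 85·19
1635⁻¹ ≡ 319 (mod 404), so k ≡ 319·373 ≡ 211 (mod 404).
x = 1191 + 1635·211 = 346176.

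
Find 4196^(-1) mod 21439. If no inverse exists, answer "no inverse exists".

5278

gcd(21439, 4196) by repeated division:
21439 = 5×4196 + 459
4196 = 9×459 + 65
459 = 7×65 + 4
65 = 16×4 + 1
4 = 4×1 + 0
The gcd is 1. Working backward:
1 = 65 − 16·4
1 = −16·459 + 113·65
1 = 113·4196 − 1033·459
1 = −1033·21439 + 5278·4196
So 4196·5278 ≡ 1 (mod 21439).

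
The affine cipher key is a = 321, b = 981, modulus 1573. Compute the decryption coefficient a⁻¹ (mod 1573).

1524

Extended Euclidean algorithm:
1573 = 4*321 + 289
321 = 1*289 + 32
289 = 9*32 + 1
32 = 32*1 + 0
The gcd is 1. Working backward:
1 = 289 − 9·32
1 = −9·321 + 10·289
1 = 10·1573 − 49·321
Hence 321⁻¹ ≡ -49 ≡ 1524 (mod 1573).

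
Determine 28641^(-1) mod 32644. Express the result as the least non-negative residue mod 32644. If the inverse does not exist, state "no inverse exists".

gcd(32644, 28641) by repeated division:
32644 = 1*28641 + 4003
28641 = 7*4003 + 620
4003 = 6*620 + 283
620 = 2*283 + 54
283 = 5*54 + 13
54 = 4*13 + 2
13 = 6*2 + 1
2 = 2*1 + 0
The gcd is 1. Working backward:
1 = 13 − 6·2
1 = −6·54 + 25·13
1 = 25·283 − 131·54
1 = −131·620 + 287·283
1 = 287·4003 − 1853·620
1 = −1853·28641 + 13258·4003
1 = 13258·32644 − 15111·28641
Hence 28641⁻¹ ≡ -15111 ≡ 17533 (mod 32644).

17533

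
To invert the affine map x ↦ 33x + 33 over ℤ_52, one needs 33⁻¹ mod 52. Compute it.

Run Euclid on (52, 33):
52 = 1·33 + 19
33 = 1·19 + 14
19 = 1·14 + 5
14 = 2·5 + 4
5 = 1·4 + 1
4 = 4·1 + 0
Since gcd(33, 52) = 1, back-substitute to write 1 as a combination:
1 = 5 − 4
1 = −14 + 3·5
1 = 3·19 − 4·14
1 = −4·33 + 7·19
1 = 7·52 − 11·33
Thus 33·(-11) ≡ 1 (mod 52); reducing, -11 mod 52 = 41.

41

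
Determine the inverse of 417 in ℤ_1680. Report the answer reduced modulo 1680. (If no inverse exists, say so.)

Euclidean algorithm on 1680, 417:
1680 = 4*417 + 12
417 = 34*12 + 9
12 = 1*9 + 3
9 = 3*3 + 0
Since gcd = 3 > 1, 417 is not a unit mod 1680.

no inverse exists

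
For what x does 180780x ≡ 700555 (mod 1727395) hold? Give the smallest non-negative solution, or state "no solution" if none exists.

167402

First find gcd(180780, 1727395):
1727395 = 9*180780 + 100375
180780 = 1*100375 + 80405
100375 = 1*80405 + 19970
80405 = 4*19970 + 525
19970 = 38*525 + 20
525 = 26*20 + 5
20 = 4*5 + 0
gcd = 5 and 5 | 700555, so solutions exist. Divide through by 5: 36156x ≡ 140111 (mod 345479).
Now find 36156⁻¹ mod 345479:
345479 = 9×36156 + 20075
36156 = 1×20075 + 16081
20075 = 1×16081 + 3994
16081 = 4×3994 + 105
3994 = 38×105 + 4
105 = 26×4 + 1
4 = 4×1 + 0
Back-substitute:
1 = 105 − 26·4
1 = −26·3994 + 989·105
1 = 989·16081 − 3982·3994
1 = −3982·20075 + 4971·16081
1 = 4971·36156 − 8953·20075
1 = −8953·345479 + 85548·36156
So 36156⁻¹ ≡ 85548 (mod 345479).
Then x ≡ 85548·140111 ≡ 167402 (mod 345479); the smallest non-negative solution is x = 167402.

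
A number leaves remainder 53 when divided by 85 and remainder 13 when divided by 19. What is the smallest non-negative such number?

393

Write x = 53 + 85·k. Then 85·k ≡ 13 − 53 ≡ 17 (mod 19).
Need 85⁻¹ mod 19. Extended Euclid on (19, 9):
19 = 2·9 + 1
9 = 9·1 + 0
Back-substitute:
1 = 19 − 2·9
85⁻¹ ≡ 17 (mod 19), so k ≡ 17·17 ≡ 4 (mod 19).
x = 53 + 85·4 = 393.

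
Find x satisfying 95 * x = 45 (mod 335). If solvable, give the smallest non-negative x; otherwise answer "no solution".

4

First find gcd(95, 335):
335 = 3·95 + 50
95 = 1·50 + 45
50 = 1·45 + 5
45 = 9·5 + 0
gcd = 5 and 5 | 45, so solutions exist. Divide through by 5: 19x ≡ 9 (mod 67).
Now find 19⁻¹ mod 67:
67 = 3*19 + 10
19 = 1*10 + 9
10 = 1*9 + 1
9 = 9*1 + 0
Back-substitute:
1 = 10 − 9
1 = −19 + 2·10
1 = 2·67 − 7·19
So 19·(-7) ≡ 1 (mod 67), i.e. 19⁻¹ ≡ 60.
Then x ≡ 60·9 ≡ 4 (mod 67); the smallest non-negative solution is x = 4.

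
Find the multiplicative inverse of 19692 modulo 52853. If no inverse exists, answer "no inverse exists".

Apply the Euclidean algorithm to 52853 and 19692:
52853 = 2×19692 + 13469
19692 = 1×13469 + 6223
13469 = 2×6223 + 1023
6223 = 6×1023 + 85
1023 = 12×85 + 3
85 = 28×3 + 1
3 = 3×1 + 0
The gcd is 1. Working backward:
1 = 85 − 28·3
1 = −28·1023 + 337·85
1 = 337·6223 − 2050·1023
1 = −2050·13469 + 4437·6223
1 = 4437·19692 − 6487·13469
1 = −6487·52853 + 17411·19692
So 19692·17411 ≡ 1 (mod 52853).

17411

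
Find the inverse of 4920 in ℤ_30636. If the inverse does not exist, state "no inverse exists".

no inverse exists

Euclidean algorithm on 30636, 4920:
30636 = 6*4920 + 1116
4920 = 4*1116 + 456
1116 = 2*456 + 204
456 = 2*204 + 48
204 = 4*48 + 12
48 = 4*12 + 0
The gcd is 12, not 1, hence no inverse exists.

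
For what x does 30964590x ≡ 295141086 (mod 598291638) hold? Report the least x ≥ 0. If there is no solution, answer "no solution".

First find gcd(30964590, 598291638):
598291638 = 19·30964590 + 9964428
30964590 = 3·9964428 + 1071306
9964428 = 9·1071306 + 322674
1071306 = 3·322674 + 103284
322674 = 3·103284 + 12822
103284 = 8·12822 + 708
12822 = 18·708 + 78
708 = 9·78 + 6
78 = 13·6 + 0
gcd = 6 and 6 | 295141086, so solutions exist. Divide through by 6: 5160765x ≡ 49190181 (mod 99715273).
Now find 5160765⁻¹ mod 99715273:
99715273 = 19*5160765 + 1660738
5160765 = 3*1660738 + 178551
1660738 = 9*178551 + 53779
178551 = 3*53779 + 17214
53779 = 3*17214 + 2137
17214 = 8*2137 + 118
2137 = 18*118 + 13
118 = 9*13 + 1
13 = 13*1 + 0
Back-substitute:
1 = 118 − 9·13
1 = −9·2137 + 163·118
1 = 163·17214 − 1313·2137
1 = −1313·53779 + 4102·17214
1 = 4102·178551 − 13619·53779
1 = −13619·1660738 + 126673·178551
1 = 126673·5160765 − 393638·1660738
1 = −393638·99715273 + 7605795·5160765
So 5160765⁻¹ ≡ 7605795 (mod 99715273).
Then x ≡ 7605795·49190181 ≡ 24701444 (mod 99715273); the smallest non-negative solution is x = 24701444.

24701444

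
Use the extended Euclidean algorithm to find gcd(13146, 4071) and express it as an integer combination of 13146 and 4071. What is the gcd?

Repeated division:
13146 = 3×4071 + 933
4071 = 4×933 + 339
933 = 2×339 + 255
339 = 1×255 + 84
255 = 3×84 + 3
84 = 28×3 + 0
gcd(13146, 4071) = 3.
Back-substituting:
3 = 255 − 3·84
3 = −3·339 + 4·255
3 = 4·933 − 11·339
3 = −11·4071 + 48·933
3 = 48·13146 − 155·4071
So 3 = (48)·13146 + (-155)·4071.

3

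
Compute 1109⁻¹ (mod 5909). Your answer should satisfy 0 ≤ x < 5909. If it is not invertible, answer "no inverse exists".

Run Euclid on (5909, 1109):
5909 = 5·1109 + 364
1109 = 3·364 + 17
364 = 21·17 + 7
17 = 2·7 + 3
7 = 2·3 + 1
3 = 3·1 + 0
gcd = 1, so the inverse exists. Back-substitute:
1 = 7 − 2·3
1 = −2·17 + 5·7
1 = 5·364 − 107·17
1 = −107·1109 + 326·364
1 = 326·5909 − 1737·1109
Thus 1109·(-1737) ≡ 1 (mod 5909); reducing, -1737 mod 5909 = 4172.

4172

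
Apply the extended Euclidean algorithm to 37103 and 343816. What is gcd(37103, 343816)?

11

Apply Euclid's algorithm to 343816 and 37103:
343816 = 9×37103 + 9889
37103 = 3×9889 + 7436
9889 = 1×7436 + 2453
7436 = 3×2453 + 77
2453 = 31×77 + 66
77 = 1×66 + 11
66 = 6×11 + 0
gcd(37103, 343816) = 11.
Working backward:
11 = 77 − 66
11 = −2453 + 32·77
11 = 32·7436 − 97·2453
11 = −97·9889 + 129·7436
11 = 129·37103 − 484·9889
11 = −484·343816 + 4485·37103
So 11 = (-484)·343816 + (4485)·37103.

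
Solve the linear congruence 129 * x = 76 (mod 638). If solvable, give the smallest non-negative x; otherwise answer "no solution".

510

First find gcd(129, 638):
638 = 4*129 + 122
129 = 1*122 + 7
122 = 17*7 + 3
7 = 2*3 + 1
3 = 3*1 + 0
gcd = 1, so a unique solution mod 638 exists.
Back-substitute for the Bézout coefficients:
1 = 7 − 2·3
1 = −2·122 + 35·7
1 = 35·129 − 37·122
1 = −37·638 + 183·129
So 129·(183) ≡ 1 (mod 638), giving 129⁻¹ ≡ 183.
x ≡ 129⁻¹·76 ≡ 183·76 ≡ 510 (mod 638).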